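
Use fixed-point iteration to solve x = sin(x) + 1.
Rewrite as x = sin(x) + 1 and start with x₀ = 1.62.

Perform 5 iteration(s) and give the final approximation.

Equation: x = sin(x) + 1
Fixed-point form: x = sin(x) + 1
x₀ = 1.62

x_1 = g(1.620000) = 1.998790
x_2 = g(1.998790) = 1.909800
x_3 = g(1.909800) = 1.943086
x_4 = g(1.943086) = 1.931497
x_5 = g(1.931497) = 1.935650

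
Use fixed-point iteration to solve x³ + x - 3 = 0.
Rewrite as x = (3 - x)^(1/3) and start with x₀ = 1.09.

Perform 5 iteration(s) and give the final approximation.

Equation: x³ + x - 3 = 0
Fixed-point form: x = (3 - x)^(1/3)
x₀ = 1.09

x_1 = g(1.090000) = 1.240731
x_2 = g(1.240731) = 1.207195
x_3 = g(1.207195) = 1.214817
x_4 = g(1.214817) = 1.213093
x_5 = g(1.213093) = 1.213484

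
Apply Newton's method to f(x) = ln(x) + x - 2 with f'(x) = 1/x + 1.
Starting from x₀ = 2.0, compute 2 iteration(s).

f(x) = ln(x) + x - 2
f'(x) = 1/x + 1
x₀ = 2.0

Newton-Raphson formula: x_{n+1} = x_n - f(x_n)/f'(x_n)

Iteration 1:
  f(2.000000) = 0.693147
  f'(2.000000) = 1.500000
  x_1 = 2.000000 - 0.693147/1.500000 = 1.537902
Iteration 2:
  f(1.537902) = -0.031679
  f'(1.537902) = 1.650237
  x_2 = 1.537902 - (-0.031679)/1.650237 = 1.557099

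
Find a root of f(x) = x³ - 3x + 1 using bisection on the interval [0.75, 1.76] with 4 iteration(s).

f(x) = x³ - 3x + 1
Initial interval: [0.75, 1.76]

Iteration 1:
  c_1 = (0.750000 + 1.760000)/2 = 1.255000
  f(c_1) = f(1.255000) = -0.788344
  f(a) × f(c) ≥ 0, new interval: [1.255000, 1.760000]
Iteration 2:
  c_2 = (1.255000 + 1.760000)/2 = 1.507500
  f(c_2) = f(1.507500) = -0.096621
  f(a) × f(c) ≥ 0, new interval: [1.507500, 1.760000]
Iteration 3:
  c_3 = (1.507500 + 1.760000)/2 = 1.633750
  f(c_3) = f(1.633750) = 0.459456
  f(a) × f(c) < 0, new interval: [1.507500, 1.633750]
Iteration 4:
  c_4 = (1.507500 + 1.633750)/2 = 1.570625
  f(c_4) = f(1.570625) = 0.162642
  f(a) × f(c) < 0, new interval: [1.507500, 1.570625]

After 4 iteration(s), the approximation is c_4 = 1.570625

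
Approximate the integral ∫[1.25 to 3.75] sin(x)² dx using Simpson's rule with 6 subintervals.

f(x) = sin(x)²
a = 1.25, b = 3.75, n = 6
h = (b - a)/n = 0.416667

Simpson's rule: (h/3)[f(x₀) + 4f(x₁) + 2f(x₂) + ... + f(xₙ)]

x_0 = 1.2500, f(x_0) = 0.900572, coefficient = 1
x_1 = 1.6667, f(x_1) = 0.990837, coefficient = 4
x_2 = 2.0833, f(x_2) = 0.759518, coefficient = 2
x_3 = 2.5000, f(x_3) = 0.358169, coefficient = 4
x_4 = 2.9167, f(x_4) = 0.049744, coefficient = 2
x_5 = 3.3333, f(x_5) = 0.036316, coefficient = 4
x_6 = 3.7500, f(x_6) = 0.326682, coefficient = 1

I ≈ (0.416667/3) × 8.387067 = 1.164870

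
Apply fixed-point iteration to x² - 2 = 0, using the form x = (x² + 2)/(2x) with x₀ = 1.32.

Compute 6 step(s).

Equation: x² - 2 = 0
Fixed-point form: x = (x² + 2)/(2x)
x₀ = 1.32

x_1 = g(1.320000) = 1.417576
x_2 = g(1.417576) = 1.414218
x_3 = g(1.414218) = 1.414214
x_4 = g(1.414214) = 1.414214
x_5 = g(1.414214) = 1.414214
x_6 = g(1.414214) = 1.414214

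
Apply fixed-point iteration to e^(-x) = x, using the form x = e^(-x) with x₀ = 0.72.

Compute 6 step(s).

Equation: e^(-x) = x
Fixed-point form: x = e^(-x)
x₀ = 0.72

x_1 = g(0.720000) = 0.486752
x_2 = g(0.486752) = 0.614619
x_3 = g(0.614619) = 0.540847
x_4 = g(0.540847) = 0.582255
x_5 = g(0.582255) = 0.558637
x_6 = g(0.558637) = 0.571988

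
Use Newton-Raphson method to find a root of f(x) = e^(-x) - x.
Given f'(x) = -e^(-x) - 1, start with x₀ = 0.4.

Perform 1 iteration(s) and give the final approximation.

f(x) = e^(-x) - x
f'(x) = -e^(-x) - 1
x₀ = 0.4

Newton-Raphson formula: x_{n+1} = x_n - f(x_n)/f'(x_n)

Iteration 1:
  f(0.400000) = 0.270320
  f'(0.400000) = -1.670320
  x_1 = 0.400000 - 0.270320/(-1.670320) = 0.561837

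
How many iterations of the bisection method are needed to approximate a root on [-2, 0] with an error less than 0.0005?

We need (b-a)/2^n ≤ 0.0005
(0 - (-2))/2^n ≤ 0.0005
2/2^n ≤ 0.0005
2^n ≥ 4000
n ≥ log₂(4000) = 11.97
n ≥ 12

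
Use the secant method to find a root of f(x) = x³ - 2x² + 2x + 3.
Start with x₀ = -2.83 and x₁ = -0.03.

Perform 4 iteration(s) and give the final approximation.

f(x) = x³ - 2x² + 2x + 3
x₀ = -2.83, x₁ = -0.03

Secant formula: x_{n+1} = x_n - f(x_n)(x_n - x_{n-1})/(f(x_n) - f(x_{n-1}))

Iteration 1:
  f(-2.830000) = -41.342987
  f(-0.030000) = 2.938173
  x_2 = -0.030000 - 2.938173×(-0.030000 - (-2.830000))/(2.938173 - (-41.342987))
       = -0.215787
Iteration 2:
  f(-0.030000) = 2.938173
  f(-0.215787) = 2.465249
  x_3 = -0.215787 - 2.465249×(-0.215787 - (-0.030000))/(2.465249 - 2.938173)
       = -1.184256
Iteration 3:
  f(-0.215787) = 2.465249
  f(-1.184256) = -3.834309
  x_4 = -1.184256 - (-3.834309)×(-1.184256 - (-0.215787))/(-3.834309 - 2.465249)
       = -0.594785
Iteration 4:
  f(-1.184256) = -3.834309
  f(-0.594785) = 0.892476
  x_5 = -0.594785 - 0.892476×(-0.594785 - (-1.184256))/(0.892476 - (-3.834309))
       = -0.706084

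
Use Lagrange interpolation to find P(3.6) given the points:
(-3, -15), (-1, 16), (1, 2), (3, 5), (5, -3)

Lagrange interpolation formula:
P(x) = Σ yᵢ × Lᵢ(x)
where Lᵢ(x) = Π_{j≠i} (x - xⱼ)/(xᵢ - xⱼ)

L_0(3.6) = (3.6 - (-1))/(-3 - (-1)) × (3.6 - 1)/(-3 - 1) × (3.6 - 3)/(-3 - 3) × (3.6 - 5)/(-3 - 5) = -0.026163
L_1(3.6) = (3.6 - (-3))/(-1 - (-3)) × (3.6 - 1)/(-1 - 1) × (3.6 - 3)/(-1 - 3) × (3.6 - 5)/(-1 - 5) = 0.150150
L_2(3.6) = (3.6 - (-3))/(1 - (-3)) × (3.6 - (-1))/(1 - (-1)) × (3.6 - 3)/(1 - 3) × (3.6 - 5)/(1 - 5) = -0.398475
L_3(3.6) = (3.6 - (-3))/(3 - (-3)) × (3.6 - (-1))/(3 - (-1)) × (3.6 - 1)/(3 - 1) × (3.6 - 5)/(3 - 5) = 1.151150
L_4(3.6) = (3.6 - (-3))/(5 - (-3)) × (3.6 - (-1))/(5 - (-1)) × (3.6 - 1)/(5 - 1) × (3.6 - 3)/(5 - 3) = 0.123338

P(3.6) = (-15)×L_0(3.6) + 16×L_1(3.6) + 2×L_2(3.6) + 5×L_3(3.6) + (-3)×L_4(3.6)
P(3.6) = 7.383625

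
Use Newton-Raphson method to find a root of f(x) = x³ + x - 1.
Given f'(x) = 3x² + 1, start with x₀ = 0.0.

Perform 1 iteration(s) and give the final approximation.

f(x) = x³ + x - 1
f'(x) = 3x² + 1
x₀ = 0.0

Newton-Raphson formula: x_{n+1} = x_n - f(x_n)/f'(x_n)

Iteration 1:
  f(0.000000) = -1.000000
  f'(0.000000) = 1.000000
  x_1 = 0.000000 - (-1.000000)/1.000000 = 1.000000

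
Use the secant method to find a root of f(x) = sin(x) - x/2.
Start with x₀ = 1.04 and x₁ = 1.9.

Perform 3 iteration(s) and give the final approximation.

f(x) = sin(x) - x/2
x₀ = 1.04, x₁ = 1.9

Secant formula: x_{n+1} = x_n - f(x_n)(x_n - x_{n-1})/(f(x_n) - f(x_{n-1}))

Iteration 1:
  f(1.040000) = 0.342404
  f(1.900000) = -0.003700
  x_2 = 1.900000 - (-0.003700)×(1.900000 - 1.040000)/(-0.003700 - 0.342404)
       = 1.890806
Iteration 2:
  f(1.900000) = -0.003700
  f(1.890806) = 0.003829
  x_3 = 1.890806 - 0.003829×(1.890806 - 1.900000)/(0.003829 - (-0.003700))
       = 1.895482
Iteration 3:
  f(1.890806) = 0.003829
  f(1.895482) = 0.000010
  x_4 = 1.895482 - 0.000010×(1.895482 - 1.890806)/(0.000010 - 0.003829)
       = 1.895494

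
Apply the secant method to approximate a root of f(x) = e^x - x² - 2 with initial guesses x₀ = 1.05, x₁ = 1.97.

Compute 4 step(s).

f(x) = e^x - x² - 2
x₀ = 1.05, x₁ = 1.97

Secant formula: x_{n+1} = x_n - f(x_n)(x_n - x_{n-1})/(f(x_n) - f(x_{n-1}))

Iteration 1:
  f(1.050000) = -0.244849
  f(1.970000) = 1.289776
  x_2 = 1.970000 - 1.289776×(1.970000 - 1.050000)/(1.289776 - (-0.244849))
       = 1.196786
Iteration 2:
  f(1.970000) = 1.289776
  f(1.196786) = -0.122834
  x_3 = 1.196786 - (-0.122834)×(1.196786 - 1.970000)/(-0.122834 - 1.289776)
       = 1.264021
Iteration 3:
  f(1.196786) = -0.122834
  f(1.264021) = -0.058124
  x_4 = 1.264021 - (-0.058124)×(1.264021 - 1.196786)/(-0.058124 - (-0.122834))
       = 1.324412
Iteration 4:
  f(1.264021) = -0.058124
  f(1.324412) = 0.005907
  x_5 = 1.324412 - 0.005907×(1.324412 - 1.264021)/(0.005907 - (-0.058124))
       = 1.318841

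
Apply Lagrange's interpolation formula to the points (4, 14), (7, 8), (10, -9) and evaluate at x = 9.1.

Lagrange interpolation formula:
P(x) = Σ yᵢ × Lᵢ(x)
where Lᵢ(x) = Π_{j≠i} (x - xⱼ)/(xᵢ - xⱼ)

L_0(9.1) = (9.1 - 7)/(4 - 7) × (9.1 - 10)/(4 - 10) = -0.105000
L_1(9.1) = (9.1 - 4)/(7 - 4) × (9.1 - 10)/(7 - 10) = 0.510000
L_2(9.1) = (9.1 - 4)/(10 - 4) × (9.1 - 7)/(10 - 7) = 0.595000

P(9.1) = 14×L_0(9.1) + 8×L_1(9.1) + (-9)×L_2(9.1)
P(9.1) = -2.745000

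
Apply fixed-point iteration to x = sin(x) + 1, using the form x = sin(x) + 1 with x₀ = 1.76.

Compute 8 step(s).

Equation: x = sin(x) + 1
Fixed-point form: x = sin(x) + 1
x₀ = 1.76

x_1 = g(1.760000) = 1.982154
x_2 = g(1.982154) = 1.916579
x_3 = g(1.916579) = 1.940811
x_4 = g(1.940811) = 1.932322
x_5 = g(1.932322) = 1.935358
x_6 = g(1.935358) = 1.934280
x_7 = g(1.934280) = 1.934664
x_8 = g(1.934664) = 1.934527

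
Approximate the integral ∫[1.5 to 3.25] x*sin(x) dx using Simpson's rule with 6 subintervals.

f(x) = x*sin(x)
a = 1.5, b = 3.25, n = 6
h = (b - a)/n = 0.291667

Simpson's rule: (h/3)[f(x₀) + 4f(x₁) + 2f(x₂) + ... + f(xₙ)]

x_0 = 1.5000, f(x_0) = 1.496242, coefficient = 1
x_1 = 1.7917, f(x_1) = 1.748142, coefficient = 4
x_2 = 2.0833, f(x_2) = 1.815632, coefficient = 2
x_3 = 2.3750, f(x_3) = 1.647502, coefficient = 4
x_4 = 2.6667, f(x_4) = 1.219394, coefficient = 2
x_5 = 2.9583, f(x_5) = 0.539113, coefficient = 4
x_6 = 3.2500, f(x_6) = -0.351634, coefficient = 1

I ≈ (0.291667/3) × 22.953685 = 2.231608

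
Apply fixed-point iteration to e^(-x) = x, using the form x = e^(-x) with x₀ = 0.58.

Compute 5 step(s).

Equation: e^(-x) = x
Fixed-point form: x = e^(-x)
x₀ = 0.58

x_1 = g(0.580000) = 0.559898
x_2 = g(0.559898) = 0.571267
x_3 = g(0.571267) = 0.564809
x_4 = g(0.564809) = 0.568469
x_5 = g(0.568469) = 0.566392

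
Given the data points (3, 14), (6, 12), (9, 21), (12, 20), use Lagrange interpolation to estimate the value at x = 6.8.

Lagrange interpolation formula:
P(x) = Σ yᵢ × Lᵢ(x)
where Lᵢ(x) = Π_{j≠i} (x - xⱼ)/(xᵢ - xⱼ)

L_0(6.8) = (6.8 - 6)/(3 - 6) × (6.8 - 9)/(3 - 9) × (6.8 - 12)/(3 - 12) = -0.056494
L_1(6.8) = (6.8 - 3)/(6 - 3) × (6.8 - 9)/(6 - 9) × (6.8 - 12)/(6 - 12) = 0.805037
L_2(6.8) = (6.8 - 3)/(9 - 3) × (6.8 - 6)/(9 - 6) × (6.8 - 12)/(9 - 12) = 0.292741
L_3(6.8) = (6.8 - 3)/(12 - 3) × (6.8 - 6)/(12 - 6) × (6.8 - 9)/(12 - 9) = -0.041284

P(6.8) = 14×L_0(6.8) + 12×L_1(6.8) + 21×L_2(6.8) + 20×L_3(6.8)
P(6.8) = 14.191407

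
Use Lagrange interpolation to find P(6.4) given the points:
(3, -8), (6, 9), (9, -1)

Lagrange interpolation formula:
P(x) = Σ yᵢ × Lᵢ(x)
where Lᵢ(x) = Π_{j≠i} (x - xⱼ)/(xᵢ - xⱼ)

L_0(6.4) = (6.4 - 6)/(3 - 6) × (6.4 - 9)/(3 - 9) = -0.057778
L_1(6.4) = (6.4 - 3)/(6 - 3) × (6.4 - 9)/(6 - 9) = 0.982222
L_2(6.4) = (6.4 - 3)/(9 - 3) × (6.4 - 6)/(9 - 6) = 0.075556

P(6.4) = (-8)×L_0(6.4) + 9×L_1(6.4) + (-1)×L_2(6.4)
P(6.4) = 9.226667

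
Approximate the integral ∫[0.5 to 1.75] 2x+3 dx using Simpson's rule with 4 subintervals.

f(x) = 2x+3
a = 0.5, b = 1.75, n = 4
h = (b - a)/n = 0.312500

Simpson's rule: (h/3)[f(x₀) + 4f(x₁) + 2f(x₂) + ... + f(xₙ)]

x_0 = 0.5000, f(x_0) = 4.000000, coefficient = 1
x_1 = 0.8125, f(x_1) = 4.625000, coefficient = 4
x_2 = 1.1250, f(x_2) = 5.250000, coefficient = 2
x_3 = 1.4375, f(x_3) = 5.875000, coefficient = 4
x_4 = 1.7500, f(x_4) = 6.500000, coefficient = 1

I ≈ (0.312500/3) × 63.000000 = 6.562500
Exact value: 6.562500
Error: 0.000000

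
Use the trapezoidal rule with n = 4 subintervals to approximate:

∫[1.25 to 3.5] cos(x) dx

f(x) = cos(x)
a = 1.25, b = 3.5, n = 4
h = (b - a)/n = 0.562500

Trapezoidal rule: (h/2)[f(x₀) + 2f(x₁) + 2f(x₂) + ... + f(xₙ)]

x_0 = 1.2500, f(x_0) = 0.315322, coefficient = 1
x_1 = 1.8125, f(x_1) = -0.239357, coefficient = 2
x_2 = 2.3750, f(x_2) = -0.720278, coefficient = 2
x_3 = 2.9375, f(x_3) = -0.979245, coefficient = 2
x_4 = 3.5000, f(x_4) = -0.936457, coefficient = 1

I ≈ (0.562500/2) × -4.498896 = -1.265315
Exact value: -1.299768
Error: 0.034453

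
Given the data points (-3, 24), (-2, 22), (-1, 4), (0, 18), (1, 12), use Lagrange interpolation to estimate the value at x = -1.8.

Lagrange interpolation formula:
P(x) = Σ yᵢ × Lᵢ(x)
where Lᵢ(x) = Π_{j≠i} (x - xⱼ)/(xᵢ - xⱼ)

L_0(-1.8) = (-1.8 - (-2))/(-3 - (-2)) × (-1.8 - (-1))/(-3 - (-1)) × (-1.8 - 0)/(-3 - 0) × (-1.8 - 1)/(-3 - 1) = -0.033600
L_1(-1.8) = (-1.8 - (-3))/(-2 - (-3)) × (-1.8 - (-1))/(-2 - (-1)) × (-1.8 - 0)/(-2 - 0) × (-1.8 - 1)/(-2 - 1) = 0.806400
L_2(-1.8) = (-1.8 - (-3))/(-1 - (-3)) × (-1.8 - (-2))/(-1 - (-2)) × (-1.8 - 0)/(-1 - 0) × (-1.8 - 1)/(-1 - 1) = 0.302400
L_3(-1.8) = (-1.8 - (-3))/(0 - (-3)) × (-1.8 - (-2))/(0 - (-2)) × (-1.8 - (-1))/(0 - (-1)) × (-1.8 - 1)/(0 - 1) = -0.089600
L_4(-1.8) = (-1.8 - (-3))/(1 - (-3)) × (-1.8 - (-2))/(1 - (-2)) × (-1.8 - (-1))/(1 - (-1)) × (-1.8 - 0)/(1 - 0) = 0.014400

P(-1.8) = 24×L_0(-1.8) + 22×L_1(-1.8) + 4×L_2(-1.8) + 18×L_3(-1.8) + 12×L_4(-1.8)
P(-1.8) = 16.704000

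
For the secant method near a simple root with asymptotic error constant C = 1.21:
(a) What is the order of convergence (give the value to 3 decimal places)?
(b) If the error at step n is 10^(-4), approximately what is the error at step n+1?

(a) Secant method has superlinear convergence with order φ = (1+√5)/2 ≈ 1.618.
    This means |e_{n+1}| ≈ C|e_n|^1.618.

(b) With |e_n| = 10^(-4) and C = 1.21:
    |e_{n+1}| ≈ 1.21 × (10^(-4))^1.618 = 1.21 × 10^(-6.47)

(a) ≈ 1.618 (golden ratio); (b) |e_{n+1}| ≈ 4.080e-07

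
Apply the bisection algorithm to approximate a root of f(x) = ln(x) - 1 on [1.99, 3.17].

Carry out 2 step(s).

f(x) = ln(x) - 1
Initial interval: [1.99, 3.17]

Iteration 1:
  c_1 = (1.990000 + 3.170000)/2 = 2.580000
  f(c_1) = f(2.580000) = -0.052211
  f(a) × f(c) ≥ 0, new interval: [2.580000, 3.170000]
Iteration 2:
  c_2 = (2.580000 + 3.170000)/2 = 2.875000
  f(c_2) = f(2.875000) = 0.056053
  f(a) × f(c) < 0, new interval: [2.580000, 2.875000]

After 2 iteration(s), the approximation is c_2 = 2.875000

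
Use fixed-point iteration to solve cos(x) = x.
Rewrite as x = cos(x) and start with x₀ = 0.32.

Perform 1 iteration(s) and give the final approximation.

Equation: cos(x) = x
Fixed-point form: x = cos(x)
x₀ = 0.32

x_1 = g(0.320000) = 0.949235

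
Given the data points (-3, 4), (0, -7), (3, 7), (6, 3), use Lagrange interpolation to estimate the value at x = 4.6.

Lagrange interpolation formula:
P(x) = Σ yᵢ × Lᵢ(x)
where Lᵢ(x) = Π_{j≠i} (x - xⱼ)/(xᵢ - xⱼ)

L_0(4.6) = (4.6 - 0)/(-3 - 0) × (4.6 - 3)/(-3 - 3) × (4.6 - 6)/(-3 - 6) = 0.063605
L_1(4.6) = (4.6 - (-3))/(0 - (-3)) × (4.6 - 3)/(0 - 3) × (4.6 - 6)/(0 - 6) = -0.315259
L_2(4.6) = (4.6 - (-3))/(3 - (-3)) × (4.6 - 0)/(3 - 0) × (4.6 - 6)/(3 - 6) = 0.906370
L_3(4.6) = (4.6 - (-3))/(6 - (-3)) × (4.6 - 0)/(6 - 0) × (4.6 - 3)/(6 - 3) = 0.345284

P(4.6) = 4×L_0(4.6) + (-7)×L_1(4.6) + 7×L_2(4.6) + 3×L_3(4.6)
P(4.6) = 9.841679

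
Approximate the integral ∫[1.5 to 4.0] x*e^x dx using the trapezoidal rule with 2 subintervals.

f(x) = x*e^x
a = 1.5, b = 4.0, n = 2
h = (b - a)/n = 1.250000

Trapezoidal rule: (h/2)[f(x₀) + 2f(x₁) + 2f(x₂) + ... + f(xₙ)]

x_0 = 1.5000, f(x_0) = 6.722534, coefficient = 1
x_1 = 2.7500, f(x_1) = 43.017238, coefficient = 2
x_2 = 4.0000, f(x_2) = 218.392600, coefficient = 1

I ≈ (1.250000/2) × 311.149609 = 194.468506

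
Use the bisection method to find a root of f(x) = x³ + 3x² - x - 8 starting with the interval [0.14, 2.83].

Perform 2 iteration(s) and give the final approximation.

f(x) = x³ + 3x² - x - 8
Initial interval: [0.14, 2.83]

Iteration 1:
  c_1 = (0.140000 + 2.830000)/2 = 1.485000
  f(c_1) = f(1.485000) = 0.405434
  f(a) × f(c) < 0, new interval: [0.140000, 1.485000]
Iteration 2:
  c_2 = (0.140000 + 1.485000)/2 = 0.812500
  f(c_2) = f(0.812500) = -6.295654
  f(a) × f(c) ≥ 0, new interval: [0.812500, 1.485000]

After 2 iteration(s), the approximation is c_2 = 0.812500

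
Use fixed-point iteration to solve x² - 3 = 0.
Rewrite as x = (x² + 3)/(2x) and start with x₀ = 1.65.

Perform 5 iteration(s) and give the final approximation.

Equation: x² - 3 = 0
Fixed-point form: x = (x² + 3)/(2x)
x₀ = 1.65

x_1 = g(1.650000) = 1.734091
x_2 = g(1.734091) = 1.732052
x_3 = g(1.732052) = 1.732051
x_4 = g(1.732051) = 1.732051
x_5 = g(1.732051) = 1.732051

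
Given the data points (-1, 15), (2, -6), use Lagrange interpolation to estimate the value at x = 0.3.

Lagrange interpolation formula:
P(x) = Σ yᵢ × Lᵢ(x)
where Lᵢ(x) = Π_{j≠i} (x - xⱼ)/(xᵢ - xⱼ)

L_0(0.3) = (0.3 - 2)/(-1 - 2) = 0.566667
L_1(0.3) = (0.3 - (-1))/(2 - (-1)) = 0.433333

P(0.3) = 15×L_0(0.3) + (-6)×L_1(0.3)
P(0.3) = 5.900000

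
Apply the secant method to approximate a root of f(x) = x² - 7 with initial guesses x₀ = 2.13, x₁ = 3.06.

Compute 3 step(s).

f(x) = x² - 7
x₀ = 2.13, x₁ = 3.06

Secant formula: x_{n+1} = x_n - f(x_n)(x_n - x_{n-1})/(f(x_n) - f(x_{n-1}))

Iteration 1:
  f(2.130000) = -2.463100
  f(3.060000) = 2.363600
  x_2 = 3.060000 - 2.363600×(3.060000 - 2.130000)/(2.363600 - (-2.463100))
       = 2.604586
Iteration 2:
  f(3.060000) = 2.363600
  f(2.604586) = -0.216133
  x_3 = 2.604586 - (-0.216133)×(2.604586 - 3.060000)/(-0.216133 - 2.363600)
       = 2.642741
Iteration 3:
  f(2.604586) = -0.216133
  f(2.642741) = -0.015921
  x_4 = 2.642741 - (-0.015921)×(2.642741 - 2.604586)/(-0.015921 - (-0.216133))
       = 2.645775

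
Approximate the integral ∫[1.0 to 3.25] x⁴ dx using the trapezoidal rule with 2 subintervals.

f(x) = x⁴
a = 1.0, b = 3.25, n = 2
h = (b - a)/n = 1.125000

Trapezoidal rule: (h/2)[f(x₀) + 2f(x₁) + 2f(x₂) + ... + f(xₙ)]

x_0 = 1.0000, f(x_0) = 1.000000, coefficient = 1
x_1 = 2.1250, f(x_1) = 20.390869, coefficient = 2
x_2 = 3.2500, f(x_2) = 111.566406, coefficient = 1

I ≈ (1.125000/2) × 153.348145 = 86.258331
Exact value: 72.318164
Error: 13.940167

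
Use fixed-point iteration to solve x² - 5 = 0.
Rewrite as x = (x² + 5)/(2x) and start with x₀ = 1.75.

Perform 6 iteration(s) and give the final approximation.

Equation: x² - 5 = 0
Fixed-point form: x = (x² + 5)/(2x)
x₀ = 1.75

x_1 = g(1.750000) = 2.303571
x_2 = g(2.303571) = 2.237057
x_3 = g(2.237057) = 2.236068
x_4 = g(2.236068) = 2.236068
x_5 = g(2.236068) = 2.236068
x_6 = g(2.236068) = 2.236068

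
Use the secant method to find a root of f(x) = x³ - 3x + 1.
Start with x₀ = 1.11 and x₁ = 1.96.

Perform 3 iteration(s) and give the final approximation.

f(x) = x³ - 3x + 1
x₀ = 1.11, x₁ = 1.96

Secant formula: x_{n+1} = x_n - f(x_n)(x_n - x_{n-1})/(f(x_n) - f(x_{n-1}))

Iteration 1:
  f(1.110000) = -0.962369
  f(1.960000) = 2.649536
  x_2 = 1.960000 - 2.649536×(1.960000 - 1.110000)/(2.649536 - (-0.962369))
       = 1.336477
Iteration 2:
  f(1.960000) = 2.649536
  f(1.336477) = -0.622255
  x_3 = 1.336477 - (-0.622255)×(1.336477 - 1.960000)/(-0.622255 - 2.649536)
       = 1.455064
Iteration 3:
  f(1.336477) = -0.622255
  f(1.455064) = -0.284516
  x_4 = 1.455064 - (-0.284516)×(1.455064 - 1.336477)/(-0.284516 - (-0.622255))
       = 1.554962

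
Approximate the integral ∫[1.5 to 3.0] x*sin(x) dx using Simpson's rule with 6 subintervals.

f(x) = x*sin(x)
a = 1.5, b = 3.0, n = 6
h = (b - a)/n = 0.250000

Simpson's rule: (h/3)[f(x₀) + 4f(x₁) + 2f(x₂) + ... + f(xₙ)]

x_0 = 1.5000, f(x_0) = 1.496242, coefficient = 1
x_1 = 1.7500, f(x_1) = 1.721975, coefficient = 4
x_2 = 2.0000, f(x_2) = 1.818595, coefficient = 2
x_3 = 2.2500, f(x_3) = 1.750665, coefficient = 4
x_4 = 2.5000, f(x_4) = 1.496180, coefficient = 2
x_5 = 2.7500, f(x_5) = 1.049568, coefficient = 4
x_6 = 3.0000, f(x_6) = 0.423360, coefficient = 1

I ≈ (0.250000/3) × 26.637984 = 2.219832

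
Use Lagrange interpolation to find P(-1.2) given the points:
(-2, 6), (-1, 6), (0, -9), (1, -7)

Lagrange interpolation formula:
P(x) = Σ yᵢ × Lᵢ(x)
where Lᵢ(x) = Π_{j≠i} (x - xⱼ)/(xᵢ - xⱼ)

L_0(-1.2) = (-1.2 - (-1))/(-2 - (-1)) × (-1.2 - 0)/(-2 - 0) × (-1.2 - 1)/(-2 - 1) = 0.088000
L_1(-1.2) = (-1.2 - (-2))/(-1 - (-2)) × (-1.2 - 0)/(-1 - 0) × (-1.2 - 1)/(-1 - 1) = 1.056000
L_2(-1.2) = (-1.2 - (-2))/(0 - (-2)) × (-1.2 - (-1))/(0 - (-1)) × (-1.2 - 1)/(0 - 1) = -0.176000
L_3(-1.2) = (-1.2 - (-2))/(1 - (-2)) × (-1.2 - (-1))/(1 - (-1)) × (-1.2 - 0)/(1 - 0) = 0.032000

P(-1.2) = 6×L_0(-1.2) + 6×L_1(-1.2) + (-9)×L_2(-1.2) + (-7)×L_3(-1.2)
P(-1.2) = 8.224000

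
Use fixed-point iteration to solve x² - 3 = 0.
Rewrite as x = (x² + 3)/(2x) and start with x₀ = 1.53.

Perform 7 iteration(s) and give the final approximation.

Equation: x² - 3 = 0
Fixed-point form: x = (x² + 3)/(2x)
x₀ = 1.53

x_1 = g(1.530000) = 1.745392
x_2 = g(1.745392) = 1.732102
x_3 = g(1.732102) = 1.732051
x_4 = g(1.732051) = 1.732051
x_5 = g(1.732051) = 1.732051
x_6 = g(1.732051) = 1.732051
x_7 = g(1.732051) = 1.732051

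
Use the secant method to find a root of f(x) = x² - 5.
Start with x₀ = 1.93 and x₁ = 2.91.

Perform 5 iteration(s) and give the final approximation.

f(x) = x² - 5
x₀ = 1.93, x₁ = 2.91

Secant formula: x_{n+1} = x_n - f(x_n)(x_n - x_{n-1})/(f(x_n) - f(x_{n-1}))

Iteration 1:
  f(1.930000) = -1.275100
  f(2.910000) = 3.468100
  x_2 = 2.910000 - 3.468100×(2.910000 - 1.930000)/(3.468100 - (-1.275100))
       = 2.193450
Iteration 2:
  f(2.910000) = 3.468100
  f(2.193450) = -0.188775
  x_3 = 2.193450 - (-0.188775)×(2.193450 - 2.910000)/(-0.188775 - 3.468100)
       = 2.230440
Iteration 3:
  f(2.193450) = -0.188775
  f(2.230440) = -0.025137
  x_4 = 2.230440 - (-0.025137)×(2.230440 - 2.193450)/(-0.025137 - (-0.188775))
       = 2.236122
Iteration 4:
  f(2.230440) = -0.025137
  f(2.236122) = 0.000242
  x_5 = 2.236122 - 0.000242×(2.236122 - 2.230440)/(0.000242 - (-0.025137))
       = 2.236068
Iteration 5:
  f(2.236122) = 0.000242
  f(2.236068) = 0.000000
  x_6 = 2.236068 - 0.000000×(2.236068 - 2.236122)/(0.000000 - 0.000242)
       = 2.236068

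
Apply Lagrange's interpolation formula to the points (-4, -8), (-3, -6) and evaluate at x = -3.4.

Lagrange interpolation formula:
P(x) = Σ yᵢ × Lᵢ(x)
where Lᵢ(x) = Π_{j≠i} (x - xⱼ)/(xᵢ - xⱼ)

L_0(-3.4) = (-3.4 - (-3))/(-4 - (-3)) = 0.400000
L_1(-3.4) = (-3.4 - (-4))/(-3 - (-4)) = 0.600000

P(-3.4) = (-8)×L_0(-3.4) + (-6)×L_1(-3.4)
P(-3.4) = -6.800000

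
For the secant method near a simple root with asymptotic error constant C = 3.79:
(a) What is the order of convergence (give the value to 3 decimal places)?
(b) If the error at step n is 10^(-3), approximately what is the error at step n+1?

(a) Secant method has superlinear convergence with order φ = (1+√5)/2 ≈ 1.618.
    This means |e_{n+1}| ≈ C|e_n|^1.618.

(b) With |e_n| = 10^(-3) and C = 3.79:
    |e_{n+1}| ≈ 3.79 × (10^(-3))^1.618 = 3.79 × 10^(-4.85)

(a) ≈ 1.618 (golden ratio); (b) |e_{n+1}| ≈ 5.303e-05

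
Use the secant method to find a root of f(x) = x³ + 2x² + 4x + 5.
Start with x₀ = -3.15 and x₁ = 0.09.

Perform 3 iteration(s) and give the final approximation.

f(x) = x³ + 2x² + 4x + 5
x₀ = -3.15, x₁ = 0.09

Secant formula: x_{n+1} = x_n - f(x_n)(x_n - x_{n-1})/(f(x_n) - f(x_{n-1}))

Iteration 1:
  f(-3.150000) = -19.010875
  f(0.090000) = 5.376929
  x_2 = 0.090000 - 5.376929×(0.090000 - (-3.150000))/(5.376929 - (-19.010875))
       = -0.624343
Iteration 2:
  f(0.090000) = 5.376929
  f(-0.624343) = 3.038866
  x_3 = -0.624343 - 3.038866×(-0.624343 - 0.090000)/(3.038866 - 5.376929)
       = -1.552800
Iteration 3:
  f(-0.624343) = 3.038866
  f(-1.552800) = -0.132916
  x_4 = -1.552800 - (-0.132916)×(-1.552800 - (-0.624343))/(-0.132916 - 3.038866)
       = -1.513892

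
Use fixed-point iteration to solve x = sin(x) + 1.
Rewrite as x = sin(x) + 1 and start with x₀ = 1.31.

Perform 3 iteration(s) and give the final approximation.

Equation: x = sin(x) + 1
Fixed-point form: x = sin(x) + 1
x₀ = 1.31

x_1 = g(1.310000) = 1.966185
x_2 = g(1.966185) = 1.922847
x_3 = g(1.922847) = 1.938668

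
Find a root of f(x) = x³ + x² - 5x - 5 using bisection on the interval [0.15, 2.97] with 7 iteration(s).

f(x) = x³ + x² - 5x - 5
Initial interval: [0.15, 2.97]

Iteration 1:
  c_1 = (0.150000 + 2.970000)/2 = 1.560000
  f(c_1) = f(1.560000) = -6.569984
  f(a) × f(c) ≥ 0, new interval: [1.560000, 2.970000]
Iteration 2:
  c_2 = (1.560000 + 2.970000)/2 = 2.265000
  f(c_2) = f(2.265000) = 0.425185
  f(a) × f(c) < 0, new interval: [1.560000, 2.265000]
Iteration 3:
  c_3 = (1.560000 + 2.265000)/2 = 1.912500
  f(c_3) = f(1.912500) = -3.909576
  f(a) × f(c) ≥ 0, new interval: [1.912500, 2.265000]
Iteration 4:
  c_4 = (1.912500 + 2.265000)/2 = 2.088750
  f(c_4) = f(2.088750) = -1.967915
  f(a) × f(c) ≥ 0, new interval: [2.088750, 2.265000]
Iteration 5:
  c_5 = (2.088750 + 2.265000)/2 = 2.176875
  f(c_5) = f(2.176875) = -0.829848
  f(a) × f(c) ≥ 0, new interval: [2.176875, 2.265000]
Iteration 6:
  c_6 = (2.176875 + 2.265000)/2 = 2.220937
  f(c_6) = f(2.220937) = -0.217209
  f(a) × f(c) ≥ 0, new interval: [2.220937, 2.265000]
Iteration 7:
  c_7 = (2.220937 + 2.265000)/2 = 2.242969
  f(c_7) = f(2.242969) = 0.100236
  f(a) × f(c) < 0, new interval: [2.220937, 2.242969]

After 7 iteration(s), the approximation is c_7 = 2.242969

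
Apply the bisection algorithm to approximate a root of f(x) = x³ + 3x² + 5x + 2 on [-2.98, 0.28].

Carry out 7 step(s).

f(x) = x³ + 3x² + 5x + 2
Initial interval: [-2.98, 0.28]

Iteration 1:
  c_1 = (-2.980000 + 0.280000)/2 = -1.350000
  f(c_1) = f(-1.350000) = -1.742875
  f(a) × f(c) ≥ 0, new interval: [-1.350000, 0.280000]
Iteration 2:
  c_2 = (-1.350000 + 0.280000)/2 = -0.535000
  f(c_2) = f(-0.535000) = 0.030545
  f(a) × f(c) < 0, new interval: [-1.350000, -0.535000]
Iteration 3:
  c_3 = (-1.350000 + (-0.535000))/2 = -0.942500
  f(c_3) = f(-0.942500) = -0.884810
  f(a) × f(c) ≥ 0, new interval: [-0.942500, -0.535000]
Iteration 4:
  c_4 = (-0.942500 + (-0.535000))/2 = -0.738750
  f(c_4) = f(-0.738750) = -0.459669
  f(a) × f(c) ≥ 0, new interval: [-0.738750, -0.535000]
Iteration 5:
  c_5 = (-0.738750 + (-0.535000))/2 = -0.636875
  f(c_5) = f(-0.636875) = -0.225868
  f(a) × f(c) ≥ 0, new interval: [-0.636875, -0.535000]
Iteration 6:
  c_6 = (-0.636875 + (-0.535000))/2 = -0.585938
  f(c_6) = f(-0.585938) = -0.100885
  f(a) × f(c) ≥ 0, new interval: [-0.585938, -0.535000]
Iteration 7:
  c_7 = (-0.585938 + (-0.535000))/2 = -0.560469
  f(c_7) = f(-0.560469) = -0.036025
  f(a) × f(c) ≥ 0, new interval: [-0.560469, -0.535000]

After 7 iteration(s), the approximation is c_7 = -0.560469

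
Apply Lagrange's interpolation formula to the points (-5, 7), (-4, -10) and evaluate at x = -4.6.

Lagrange interpolation formula:
P(x) = Σ yᵢ × Lᵢ(x)
where Lᵢ(x) = Π_{j≠i} (x - xⱼ)/(xᵢ - xⱼ)

L_0(-4.6) = (-4.6 - (-4))/(-5 - (-4)) = 0.600000
L_1(-4.6) = (-4.6 - (-5))/(-4 - (-5)) = 0.400000

P(-4.6) = 7×L_0(-4.6) + (-10)×L_1(-4.6)
P(-4.6) = 0.200000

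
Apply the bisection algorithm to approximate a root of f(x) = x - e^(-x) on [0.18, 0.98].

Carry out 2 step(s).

f(x) = x - e^(-x)
Initial interval: [0.18, 0.98]

Iteration 1:
  c_1 = (0.180000 + 0.980000)/2 = 0.580000
  f(c_1) = f(0.580000) = 0.020102
  f(a) × f(c) < 0, new interval: [0.180000, 0.580000]
Iteration 2:
  c_2 = (0.180000 + 0.580000)/2 = 0.380000
  f(c_2) = f(0.380000) = -0.303861
  f(a) × f(c) ≥ 0, new interval: [0.380000, 0.580000]

After 2 iteration(s), the approximation is c_2 = 0.380000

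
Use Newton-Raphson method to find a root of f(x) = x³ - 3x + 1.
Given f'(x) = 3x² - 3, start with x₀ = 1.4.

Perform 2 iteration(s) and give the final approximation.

f(x) = x³ - 3x + 1
f'(x) = 3x² - 3
x₀ = 1.4

Newton-Raphson formula: x_{n+1} = x_n - f(x_n)/f'(x_n)

Iteration 1:
  f(1.400000) = -0.456000
  f'(1.400000) = 2.880000
  x_1 = 1.400000 - (-0.456000)/2.880000 = 1.558333
Iteration 2:
  f(1.558333) = 0.109261
  f'(1.558333) = 4.285208
  x_2 = 1.558333 - 0.109261/4.285208 = 1.532836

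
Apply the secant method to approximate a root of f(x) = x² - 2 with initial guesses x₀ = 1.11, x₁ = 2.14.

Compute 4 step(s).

f(x) = x² - 2
x₀ = 1.11, x₁ = 2.14

Secant formula: x_{n+1} = x_n - f(x_n)(x_n - x_{n-1})/(f(x_n) - f(x_{n-1}))

Iteration 1:
  f(1.110000) = -0.767900
  f(2.140000) = 2.579600
  x_2 = 2.140000 - 2.579600×(2.140000 - 1.110000)/(2.579600 - (-0.767900))
       = 1.346277
Iteration 2:
  f(2.140000) = 2.579600
  f(1.346277) = -0.187538
  x_3 = 1.346277 - (-0.187538)×(1.346277 - 2.140000)/(-0.187538 - 2.579600)
       = 1.400070
Iteration 3:
  f(1.346277) = -0.187538
  f(1.400070) = -0.039803
  x_4 = 1.400070 - (-0.039803)×(1.400070 - 1.346277)/(-0.039803 - (-0.187538))
       = 1.414563
Iteration 4:
  f(1.400070) = -0.039803
  f(1.414563) = 0.000990
  x_5 = 1.414563 - 0.000990×(1.414563 - 1.400070)/(0.000990 - (-0.039803))
       = 1.414212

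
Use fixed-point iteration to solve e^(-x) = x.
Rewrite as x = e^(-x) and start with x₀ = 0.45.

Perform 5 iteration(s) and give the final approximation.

Equation: e^(-x) = x
Fixed-point form: x = e^(-x)
x₀ = 0.45

x_1 = g(0.450000) = 0.637628
x_2 = g(0.637628) = 0.528545
x_3 = g(0.528545) = 0.589462
x_4 = g(0.589462) = 0.554625
x_5 = g(0.554625) = 0.574287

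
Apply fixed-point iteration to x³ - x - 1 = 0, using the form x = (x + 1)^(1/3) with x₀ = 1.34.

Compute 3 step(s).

Equation: x³ - x - 1 = 0
Fixed-point form: x = (x + 1)^(1/3)
x₀ = 1.34

x_1 = g(1.340000) = 1.327614
x_2 = g(1.327614) = 1.325268
x_3 = g(1.325268) = 1.324822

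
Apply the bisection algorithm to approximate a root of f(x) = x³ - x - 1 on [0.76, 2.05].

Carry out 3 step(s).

f(x) = x³ - x - 1
Initial interval: [0.76, 2.05]

Iteration 1:
  c_1 = (0.760000 + 2.050000)/2 = 1.405000
  f(c_1) = f(1.405000) = 0.368505
  f(a) × f(c) < 0, new interval: [0.760000, 1.405000]
Iteration 2:
  c_2 = (0.760000 + 1.405000)/2 = 1.082500
  f(c_2) = f(1.082500) = -0.814020
  f(a) × f(c) ≥ 0, new interval: [1.082500, 1.405000]
Iteration 3:
  c_3 = (1.082500 + 1.405000)/2 = 1.243750
  f(c_3) = f(1.243750) = -0.319776
  f(a) × f(c) ≥ 0, new interval: [1.243750, 1.405000]

After 3 iteration(s), the approximation is c_3 = 1.243750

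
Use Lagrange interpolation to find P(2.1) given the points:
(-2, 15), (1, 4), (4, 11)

Lagrange interpolation formula:
P(x) = Σ yᵢ × Lᵢ(x)
where Lᵢ(x) = Π_{j≠i} (x - xⱼ)/(xᵢ - xⱼ)

L_0(2.1) = (2.1 - 1)/(-2 - 1) × (2.1 - 4)/(-2 - 4) = -0.116111
L_1(2.1) = (2.1 - (-2))/(1 - (-2)) × (2.1 - 4)/(1 - 4) = 0.865556
L_2(2.1) = (2.1 - (-2))/(4 - (-2)) × (2.1 - 1)/(4 - 1) = 0.250556

P(2.1) = 15×L_0(2.1) + 4×L_1(2.1) + 11×L_2(2.1)
P(2.1) = 4.476667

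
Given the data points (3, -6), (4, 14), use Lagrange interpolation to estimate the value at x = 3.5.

Lagrange interpolation formula:
P(x) = Σ yᵢ × Lᵢ(x)
where Lᵢ(x) = Π_{j≠i} (x - xⱼ)/(xᵢ - xⱼ)

L_0(3.5) = (3.5 - 4)/(3 - 4) = 0.500000
L_1(3.5) = (3.5 - 3)/(4 - 3) = 0.500000

P(3.5) = (-6)×L_0(3.5) + 14×L_1(3.5)
P(3.5) = 4.000000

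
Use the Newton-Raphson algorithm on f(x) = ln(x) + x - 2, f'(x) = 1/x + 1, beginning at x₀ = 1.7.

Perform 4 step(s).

f(x) = ln(x) + x - 2
f'(x) = 1/x + 1
x₀ = 1.7

Newton-Raphson formula: x_{n+1} = x_n - f(x_n)/f'(x_n)

Iteration 1:
  f(1.700000) = 0.230628
  f'(1.700000) = 1.588235
  x_1 = 1.700000 - 0.230628/1.588235 = 1.554790
Iteration 2:
  f(1.554790) = -0.003870
  f'(1.554790) = 1.643174
  x_2 = 1.554790 - (-0.003870)/1.643174 = 1.557145
Iteration 3:
  f(1.557145) = -0.000001
  f'(1.557145) = 1.642201
  x_3 = 1.557145 - (-0.000001)/1.642201 = 1.557146
Iteration 4:
  f(1.557146) = 0.000000
  f'(1.557146) = 1.642201
  x_4 = 1.557146 - 0.000000/1.642201 = 1.557146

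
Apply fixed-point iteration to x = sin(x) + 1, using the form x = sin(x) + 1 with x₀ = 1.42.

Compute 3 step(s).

Equation: x = sin(x) + 1
Fixed-point form: x = sin(x) + 1
x₀ = 1.42

x_1 = g(1.420000) = 1.988652
x_2 = g(1.988652) = 1.913961
x_3 = g(1.913961) = 1.941694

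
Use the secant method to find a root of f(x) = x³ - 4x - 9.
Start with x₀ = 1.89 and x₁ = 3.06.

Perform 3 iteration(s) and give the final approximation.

f(x) = x³ - 4x - 9
x₀ = 1.89, x₁ = 3.06

Secant formula: x_{n+1} = x_n - f(x_n)(x_n - x_{n-1})/(f(x_n) - f(x_{n-1}))

Iteration 1:
  f(1.890000) = -9.808731
  f(3.060000) = 7.412616
  x_2 = 3.060000 - 7.412616×(3.060000 - 1.890000)/(7.412616 - (-9.808731))
       = 2.556395
Iteration 2:
  f(3.060000) = 7.412616
  f(2.556395) = -2.519145
  x_3 = 2.556395 - (-2.519145)×(2.556395 - 3.060000)/(-2.519145 - 7.412616)
       = 2.684132
Iteration 3:
  f(2.556395) = -2.519145
  f(2.684132) = -0.398528
  x_4 = 2.684132 - (-0.398528)×(2.684132 - 2.556395)/(-0.398528 - (-2.519145))
       = 2.708138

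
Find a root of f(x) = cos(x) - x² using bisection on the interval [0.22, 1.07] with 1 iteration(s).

f(x) = cos(x) - x²
Initial interval: [0.22, 1.07]

Iteration 1:
  c_1 = (0.220000 + 1.070000)/2 = 0.645000
  f(c_1) = f(0.645000) = 0.383075
  f(a) × f(c) ≥ 0, new interval: [0.645000, 1.070000]

After 1 iteration(s), the approximation is c_1 = 0.645000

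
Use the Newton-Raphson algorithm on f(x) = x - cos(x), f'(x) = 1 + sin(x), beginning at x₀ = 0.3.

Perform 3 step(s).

f(x) = x - cos(x)
f'(x) = 1 + sin(x)
x₀ = 0.3

Newton-Raphson formula: x_{n+1} = x_n - f(x_n)/f'(x_n)

Iteration 1:
  f(0.300000) = -0.655336
  f'(0.300000) = 1.295520
  x_1 = 0.300000 - (-0.655336)/1.295520 = 0.805848
Iteration 2:
  f(0.805848) = 0.113349
  f'(0.805848) = 1.721418
  x_2 = 0.805848 - 0.113349/1.721418 = 0.740002
Iteration 3:
  f(0.740002) = 0.001535
  f'(0.740002) = 1.674289
  x_3 = 0.740002 - 0.001535/1.674289 = 0.739085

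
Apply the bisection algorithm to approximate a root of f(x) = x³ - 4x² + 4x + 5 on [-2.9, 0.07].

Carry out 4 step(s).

f(x) = x³ - 4x² + 4x + 5
Initial interval: [-2.9, 0.07]

Iteration 1:
  c_1 = (-2.900000 + 0.070000)/2 = -1.415000
  f(c_1) = f(-1.415000) = -11.502048
  f(a) × f(c) ≥ 0, new interval: [-1.415000, 0.070000]
Iteration 2:
  c_2 = (-1.415000 + 0.070000)/2 = -0.672500
  f(c_2) = f(-0.672500) = 0.196833
  f(a) × f(c) < 0, new interval: [-1.415000, -0.672500]
Iteration 3:
  c_3 = (-1.415000 + (-0.672500))/2 = -1.043750
  f(c_3) = f(-1.043750) = -4.669732
  f(a) × f(c) ≥ 0, new interval: [-1.043750, -0.672500]
Iteration 4:
  c_4 = (-1.043750 + (-0.672500))/2 = -0.858125
  f(c_4) = f(-0.858125) = -2.009919
  f(a) × f(c) ≥ 0, new interval: [-0.858125, -0.672500]

After 4 iteration(s), the approximation is c_4 = -0.858125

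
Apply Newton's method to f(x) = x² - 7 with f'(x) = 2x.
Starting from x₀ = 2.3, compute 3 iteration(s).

f(x) = x² - 7
f'(x) = 2x
x₀ = 2.3

Newton-Raphson formula: x_{n+1} = x_n - f(x_n)/f'(x_n)

Iteration 1:
  f(2.300000) = -1.710000
  f'(2.300000) = 4.600000
  x_1 = 2.300000 - (-1.710000)/4.600000 = 2.671739
Iteration 2:
  f(2.671739) = 0.138190
  f'(2.671739) = 5.343478
  x_2 = 2.671739 - 0.138190/5.343478 = 2.645878
Iteration 3:
  f(2.645878) = 0.000669
  f'(2.645878) = 5.291755
  x_3 = 2.645878 - 0.000669/5.291755 = 2.645751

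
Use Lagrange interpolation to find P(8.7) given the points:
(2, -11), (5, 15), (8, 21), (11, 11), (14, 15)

Lagrange interpolation formula:
P(x) = Σ yᵢ × Lᵢ(x)
where Lᵢ(x) = Π_{j≠i} (x - xⱼ)/(xᵢ - xⱼ)

L_0(8.7) = (8.7 - 5)/(2 - 5) × (8.7 - 8)/(2 - 8) × (8.7 - 11)/(2 - 11) × (8.7 - 14)/(2 - 14) = 0.016241
L_1(8.7) = (8.7 - 2)/(5 - 2) × (8.7 - 8)/(5 - 8) × (8.7 - 11)/(5 - 11) × (8.7 - 14)/(5 - 14) = -0.117636
L_2(8.7) = (8.7 - 2)/(8 - 2) × (8.7 - 5)/(8 - 5) × (8.7 - 11)/(8 - 11) × (8.7 - 14)/(8 - 14) = 0.932685
L_3(8.7) = (8.7 - 2)/(11 - 2) × (8.7 - 5)/(11 - 5) × (8.7 - 8)/(11 - 8) × (8.7 - 14)/(11 - 14) = 0.189241
L_4(8.7) = (8.7 - 2)/(14 - 2) × (8.7 - 5)/(14 - 5) × (8.7 - 8)/(14 - 8) × (8.7 - 11)/(14 - 11) = -0.020531

P(8.7) = (-11)×L_0(8.7) + 15×L_1(8.7) + 21×L_2(8.7) + 11×L_3(8.7) + 15×L_4(8.7)
P(8.7) = 19.416890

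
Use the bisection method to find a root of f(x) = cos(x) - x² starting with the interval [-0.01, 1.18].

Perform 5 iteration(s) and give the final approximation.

f(x) = cos(x) - x²
Initial interval: [-0.01, 1.18]

Iteration 1:
  c_1 = (-0.010000 + 1.180000)/2 = 0.585000
  f(c_1) = f(0.585000) = 0.491487
  f(a) × f(c) ≥ 0, new interval: [0.585000, 1.180000]
Iteration 2:
  c_2 = (0.585000 + 1.180000)/2 = 0.882500
  f(c_2) = f(0.882500) = -0.143584
  f(a) × f(c) < 0, new interval: [0.585000, 0.882500]
Iteration 3:
  c_3 = (0.585000 + 0.882500)/2 = 0.733750
  f(c_3) = f(0.733750) = 0.204279
  f(a) × f(c) ≥ 0, new interval: [0.733750, 0.882500]
Iteration 4:
  c_4 = (0.733750 + 0.882500)/2 = 0.808125
  f(c_4) = f(0.808125) = 0.037789
  f(a) × f(c) ≥ 0, new interval: [0.808125, 0.882500]
Iteration 5:
  c_5 = (0.808125 + 0.882500)/2 = 0.845312
  f(c_5) = f(0.845312) = -0.051056
  f(a) × f(c) < 0, new interval: [0.808125, 0.845312]

After 5 iteration(s), the approximation is c_5 = 0.845312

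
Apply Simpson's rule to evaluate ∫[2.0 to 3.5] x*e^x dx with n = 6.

f(x) = x*e^x
a = 2.0, b = 3.5, n = 6
h = (b - a)/n = 0.250000

Simpson's rule: (h/3)[f(x₀) + 4f(x₁) + 2f(x₂) + ... + f(xₙ)]

x_0 = 2.0000, f(x_0) = 14.778112, coefficient = 1
x_1 = 2.2500, f(x_1) = 21.347406, coefficient = 4
x_2 = 2.5000, f(x_2) = 30.456235, coefficient = 2
x_3 = 2.7500, f(x_3) = 43.017238, coefficient = 4
x_4 = 3.0000, f(x_4) = 60.256611, coefficient = 2
x_5 = 3.2500, f(x_5) = 83.818605, coefficient = 4
x_6 = 3.5000, f(x_6) = 115.904082, coefficient = 1

I ≈ (0.250000/3) × 904.840878 = 75.403406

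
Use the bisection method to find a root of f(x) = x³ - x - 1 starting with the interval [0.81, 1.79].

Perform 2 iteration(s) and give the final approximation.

f(x) = x³ - x - 1
Initial interval: [0.81, 1.79]

Iteration 1:
  c_1 = (0.810000 + 1.790000)/2 = 1.300000
  f(c_1) = f(1.300000) = -0.103000
  f(a) × f(c) ≥ 0, new interval: [1.300000, 1.790000]
Iteration 2:
  c_2 = (1.300000 + 1.790000)/2 = 1.545000
  f(c_2) = f(1.545000) = 1.142954
  f(a) × f(c) < 0, new interval: [1.300000, 1.545000]

After 2 iteration(s), the approximation is c_2 = 1.545000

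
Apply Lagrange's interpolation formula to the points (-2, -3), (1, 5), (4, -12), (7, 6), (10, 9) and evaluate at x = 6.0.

Lagrange interpolation formula:
P(x) = Σ yᵢ × Lᵢ(x)
where Lᵢ(x) = Π_{j≠i} (x - xⱼ)/(xᵢ - xⱼ)

L_0(6.0) = (6.0 - 1)/(-2 - 1) × (6.0 - 4)/(-2 - 4) × (6.0 - 7)/(-2 - 7) × (6.0 - 10)/(-2 - 10) = 0.020576
L_1(6.0) = (6.0 - (-2))/(1 - (-2)) × (6.0 - 4)/(1 - 4) × (6.0 - 7)/(1 - 7) × (6.0 - 10)/(1 - 10) = -0.131687
L_2(6.0) = (6.0 - (-2))/(4 - (-2)) × (6.0 - 1)/(4 - 1) × (6.0 - 7)/(4 - 7) × (6.0 - 10)/(4 - 10) = 0.493827
L_3(6.0) = (6.0 - (-2))/(7 - (-2)) × (6.0 - 1)/(7 - 1) × (6.0 - 4)/(7 - 4) × (6.0 - 10)/(7 - 10) = 0.658436
L_4(6.0) = (6.0 - (-2))/(10 - (-2)) × (6.0 - 1)/(10 - 1) × (6.0 - 4)/(10 - 4) × (6.0 - 7)/(10 - 7) = -0.041152

P(6.0) = (-3)×L_0(6.0) + 5×L_1(6.0) + (-12)×L_2(6.0) + 6×L_3(6.0) + 9×L_4(6.0)
P(6.0) = -3.065844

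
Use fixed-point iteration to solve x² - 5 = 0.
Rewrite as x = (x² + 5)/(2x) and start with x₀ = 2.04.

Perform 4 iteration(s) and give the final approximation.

Equation: x² - 5 = 0
Fixed-point form: x = (x² + 5)/(2x)
x₀ = 2.04

x_1 = g(2.040000) = 2.245490
x_2 = g(2.245490) = 2.236088
x_3 = g(2.236088) = 2.236068
x_4 = g(2.236068) = 2.236068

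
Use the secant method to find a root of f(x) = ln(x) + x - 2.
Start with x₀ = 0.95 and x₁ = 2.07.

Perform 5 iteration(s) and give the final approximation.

f(x) = ln(x) + x - 2
x₀ = 0.95, x₁ = 2.07

Secant formula: x_{n+1} = x_n - f(x_n)(x_n - x_{n-1})/(f(x_n) - f(x_{n-1}))

Iteration 1:
  f(0.950000) = -1.101293
  f(2.070000) = 0.797549
  x_2 = 2.070000 - 0.797549×(2.070000 - 0.950000)/(0.797549 - (-1.101293))
       = 1.599579
Iteration 2:
  f(2.070000) = 0.797549
  f(1.599579) = 0.069320
  x_3 = 1.599579 - 0.069320×(1.599579 - 2.070000)/(0.069320 - 0.797549)
       = 1.554800
Iteration 3:
  f(1.599579) = 0.069320
  f(1.554800) = -0.003853
  x_4 = 1.554800 - (-0.003853)×(1.554800 - 1.599579)/(-0.003853 - 0.069320)
       = 1.557158
Iteration 4:
  f(1.554800) = -0.003853
  f(1.557158) = 0.000020
  x_5 = 1.557158 - 0.000020×(1.557158 - 1.554800)/(0.000020 - (-0.003853))
       = 1.557146
Iteration 5:
  f(1.557158) = 0.000020
  f(1.557146) = 0.000000
  x_6 = 1.557146 - 0.000000×(1.557146 - 1.557158)/(0.000000 - 0.000020)
       = 1.557146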